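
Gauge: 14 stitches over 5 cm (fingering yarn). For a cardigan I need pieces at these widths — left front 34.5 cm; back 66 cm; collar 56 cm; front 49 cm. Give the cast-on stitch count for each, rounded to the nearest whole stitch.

left front 97; back 185; collar 157; front 137.

Rate = 14/5 = 2.8 sts per cm.
left front: 34.5 × 2.8 = 96.60 → 97.
back: 66 × 2.8 = 184.80 → 185.
collar: 56 × 2.8 = 156.80 → 157.
front: 49 × 2.8 = 137.20 → 137.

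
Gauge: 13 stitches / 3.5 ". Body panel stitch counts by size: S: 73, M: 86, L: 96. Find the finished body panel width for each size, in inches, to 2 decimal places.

13/3.5 = 3.714 sts per in.
S: 73 / 3.714 = 19.654 → 19.65 in.
M: 86 / 3.714 = 23.154 → 23.15 in.
L: 96 / 3.714 = 25.846 → 25.85 in.

S 19.65 inches; M 23.15 inches; L 25.85 inches.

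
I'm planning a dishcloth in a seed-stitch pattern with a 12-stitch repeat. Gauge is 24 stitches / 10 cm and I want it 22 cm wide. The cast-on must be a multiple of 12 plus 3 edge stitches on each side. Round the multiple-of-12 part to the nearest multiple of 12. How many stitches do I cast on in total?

24 / 10 = 2.4 sts per cm.
22 × 2.4 = 52.80 sts.
Less 6 edge sts → 46.80 for the repeat.
Nearest multiple of 12: 48.
Add back 6 edge sts → 54.

Cast on 54 stitches.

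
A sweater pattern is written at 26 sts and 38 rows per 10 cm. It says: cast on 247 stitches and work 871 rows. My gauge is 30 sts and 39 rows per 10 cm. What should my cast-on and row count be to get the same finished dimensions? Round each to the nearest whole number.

Cast on 285 stitches; work 894 rows.

Stitches: 247 × 30/26 = 285.00 → 285.
Rows: 871 × 39/38 = 893.92 → 894.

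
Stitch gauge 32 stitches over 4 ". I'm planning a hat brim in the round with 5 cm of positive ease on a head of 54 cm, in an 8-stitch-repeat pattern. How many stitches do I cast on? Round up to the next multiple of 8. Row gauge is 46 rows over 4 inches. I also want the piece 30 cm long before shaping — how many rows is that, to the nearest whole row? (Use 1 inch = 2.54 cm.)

Finished = 54 + 5 = 59 cm.
59 cm × 1/2.54 = 23.23 inches.
32/4 = 8 sts per in; 23.23 × 8 = 185.83 sts.
Next multiple of 8 → 192.
30 cm = 11.81 inches; × 11.5 = 135.83 → 136 rows.

Cast on 192 stitches; work 136 rows.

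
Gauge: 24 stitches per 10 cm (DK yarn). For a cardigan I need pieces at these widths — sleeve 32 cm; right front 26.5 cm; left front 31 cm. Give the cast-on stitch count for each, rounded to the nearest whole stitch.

Rate = 24/10 = 2.4 sts per cm.
sleeve: 32 × 2.4 = 76.80 → 77.
right front: 26.5 × 2.4 = 63.60 → 64.
left front: 31 × 2.4 = 74.40 → 74.

sleeve 77; right front 64; left front 74.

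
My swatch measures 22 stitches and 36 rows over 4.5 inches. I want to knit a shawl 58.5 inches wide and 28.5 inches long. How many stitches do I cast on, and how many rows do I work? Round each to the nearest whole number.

Stitch gauge = 22/4.5 = 4.889 sts/in; 58.5 × 4.889 = 286.00 → 286 sts.
Row gauge = 36/4.5 = 8 rows/in; 28.5 × 8 = 228.00 → 228 rows.

Cast on 286 stitches and work 228 rows.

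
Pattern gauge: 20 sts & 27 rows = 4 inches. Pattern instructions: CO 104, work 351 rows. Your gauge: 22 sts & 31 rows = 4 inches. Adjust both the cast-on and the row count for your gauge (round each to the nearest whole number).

Stitches: 104 × 22/20 = 114.40 → 114.
Rows: 351 × 31/27 = 403.00 → 403.

Cast on 114 stitches; work 403 rows.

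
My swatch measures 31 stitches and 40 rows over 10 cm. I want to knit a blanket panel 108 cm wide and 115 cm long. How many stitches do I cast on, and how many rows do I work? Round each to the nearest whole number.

Stitch gauge = 31/10 = 3.1 sts/cm; 108 × 3.1 = 334.80 → 335 sts.
Row gauge = 40/10 = 4 rows/cm; 115 × 4 = 460.00 → 460 rows.

Cast on 335 stitches and work 460 rows.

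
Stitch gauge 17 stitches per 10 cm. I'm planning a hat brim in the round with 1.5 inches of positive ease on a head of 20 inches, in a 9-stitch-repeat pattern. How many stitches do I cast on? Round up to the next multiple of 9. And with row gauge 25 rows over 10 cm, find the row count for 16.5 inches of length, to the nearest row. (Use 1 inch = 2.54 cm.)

Cast on 99 stitches; work 105 rows.

Finished = 20 + 1.5 = 21.5 inches.
21.5 inches × 2.54 = 54.61 cm.
17/10 = 1.7 sts per cm; 54.61 × 1.7 = 92.84 sts.
Next multiple of 9 → 99.
16.5 inches = 41.91 cm; × 2.5 = 104.78 → 105 rows.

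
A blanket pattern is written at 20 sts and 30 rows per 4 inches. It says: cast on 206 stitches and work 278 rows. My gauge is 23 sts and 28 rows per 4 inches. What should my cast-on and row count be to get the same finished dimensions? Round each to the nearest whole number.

Stitches: 206 × 23/20 = 236.90 → 237.
Rows: 278 × 28/30 = 259.47 → 259.

Cast on 237 stitches; work 259 rows.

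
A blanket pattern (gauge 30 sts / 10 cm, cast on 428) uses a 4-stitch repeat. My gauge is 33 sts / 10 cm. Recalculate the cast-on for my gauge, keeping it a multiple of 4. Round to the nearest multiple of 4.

Cast on 472 stitches.

428 × 33 / 30 = 470.80.
Nearest multiple of 4: 472.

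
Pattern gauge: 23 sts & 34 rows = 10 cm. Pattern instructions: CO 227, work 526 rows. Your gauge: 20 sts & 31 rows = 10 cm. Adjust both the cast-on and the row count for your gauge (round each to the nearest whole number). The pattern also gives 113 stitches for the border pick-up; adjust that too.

Cast on 197 stitches; work 480 rows; border pick-up 98 stitches.

Stitches: 227 × 20/23 = 197.39 → 197.
Rows: 526 × 31/34 = 479.59 → 480.
border pick-up: 113 × 20/23 = 98.26 → 98.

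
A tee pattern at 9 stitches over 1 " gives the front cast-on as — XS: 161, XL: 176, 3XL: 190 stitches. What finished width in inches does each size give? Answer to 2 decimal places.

XS 17.89 inches; XL 19.56 inches; 3XL 21.11 inches.

9/1 = 9 sts per in.
XS: 161 / 9 = 17.889 → 17.89 in.
XL: 176 / 9 = 19.556 → 19.56 in.
3XL: 190 / 9 = 21.111 → 21.11 in.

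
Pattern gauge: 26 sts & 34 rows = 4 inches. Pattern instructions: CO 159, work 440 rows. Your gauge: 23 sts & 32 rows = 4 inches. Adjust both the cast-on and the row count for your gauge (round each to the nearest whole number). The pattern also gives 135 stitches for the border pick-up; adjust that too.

Cast on 141 stitches; work 414 rows; border pick-up 119 stitches.

Stitches: 159 × 23/26 = 140.65 → 141.
Rows: 440 × 32/34 = 414.12 → 414.
border pick-up: 135 × 23/26 = 119.42 → 119.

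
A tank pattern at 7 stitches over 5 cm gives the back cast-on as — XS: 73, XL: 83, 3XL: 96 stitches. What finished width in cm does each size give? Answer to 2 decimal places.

7/5 = 1.4 sts per cm.
XS: 73 / 1.4 = 52.143 → 52.14 cm.
XL: 83 / 1.4 = 59.286 → 59.29 cm.
3XL: 96 / 1.4 = 68.571 → 68.57 cm.

XS 52.14 cm; XL 59.29 cm; 3XL 68.57 cm.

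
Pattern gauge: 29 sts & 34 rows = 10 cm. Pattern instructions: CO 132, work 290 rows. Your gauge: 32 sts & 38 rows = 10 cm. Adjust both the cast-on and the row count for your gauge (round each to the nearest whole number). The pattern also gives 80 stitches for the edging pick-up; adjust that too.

Cast on 146 stitches; work 324 rows; edging pick-up 88 stitches.

Stitches: 132 × 32/29 = 145.66 → 146.
Rows: 290 × 38/34 = 324.12 → 324.
edging pick-up: 80 × 32/29 = 88.28 → 88.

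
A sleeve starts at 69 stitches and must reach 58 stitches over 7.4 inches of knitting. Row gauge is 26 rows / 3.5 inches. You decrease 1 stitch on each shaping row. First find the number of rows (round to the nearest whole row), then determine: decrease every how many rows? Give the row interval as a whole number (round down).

Decrease every 5th row.

Rows = 7.4 × 7.429 = 55.0 → 55 rows.
Stitches to remove: 11 → 11 shaping rows (at 1 st each).
55 / 11 = 5.00 → every 5 rows.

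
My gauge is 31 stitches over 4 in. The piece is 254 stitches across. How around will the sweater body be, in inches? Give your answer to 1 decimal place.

31 stitches / 4 inch = 7.75 stitches per inch.
254 / 7.75 = 32.77 inches.

32.8 inches.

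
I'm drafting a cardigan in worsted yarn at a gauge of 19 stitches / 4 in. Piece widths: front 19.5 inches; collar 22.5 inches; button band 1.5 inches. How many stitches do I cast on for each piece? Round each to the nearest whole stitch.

front 93; collar 107; button band 7.

Rate = 19/4 = 4.75 sts per in.
front: 19.5 × 4.75 = 92.62 → 93.
collar: 22.5 × 4.75 = 106.88 → 107.
button band: 1.5 × 4.75 = 7.12 → 7.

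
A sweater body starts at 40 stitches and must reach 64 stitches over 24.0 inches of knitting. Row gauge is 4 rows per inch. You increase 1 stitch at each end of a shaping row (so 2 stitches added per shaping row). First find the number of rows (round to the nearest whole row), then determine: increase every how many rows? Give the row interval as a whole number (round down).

Rows = 24.0 × 4 = 96.0 → 96 rows.
Stitches to add: 24 → 12 shaping rows (at 2 st each).
96 / 12 = 8.00 → every 8 rows.

Increase every 8th row.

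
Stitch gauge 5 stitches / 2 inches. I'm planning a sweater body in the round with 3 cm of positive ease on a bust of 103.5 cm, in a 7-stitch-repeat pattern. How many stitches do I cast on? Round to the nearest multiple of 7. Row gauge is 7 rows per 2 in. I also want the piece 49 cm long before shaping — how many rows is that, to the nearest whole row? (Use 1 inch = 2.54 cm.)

Cast on 105 stitches; work 68 rows.

Finished = 103.5 + 3 = 106.5 cm.
106.5 cm × 1/2.54 = 41.93 inches.
5/2 = 2.5 sts per in; 41.93 × 2.5 = 104.82 sts.
Nearest multiple of 7 → 105.
49 cm = 19.29 inches; × 3.5 = 67.52 → 68 rows.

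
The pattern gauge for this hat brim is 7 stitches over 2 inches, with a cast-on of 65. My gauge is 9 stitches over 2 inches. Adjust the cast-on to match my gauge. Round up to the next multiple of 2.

Cast on 84 stitches.

Scale factor = 9 / 7 = 1.286.
65 × 9 / 7 = 83.57 sts.
→ 84 sts.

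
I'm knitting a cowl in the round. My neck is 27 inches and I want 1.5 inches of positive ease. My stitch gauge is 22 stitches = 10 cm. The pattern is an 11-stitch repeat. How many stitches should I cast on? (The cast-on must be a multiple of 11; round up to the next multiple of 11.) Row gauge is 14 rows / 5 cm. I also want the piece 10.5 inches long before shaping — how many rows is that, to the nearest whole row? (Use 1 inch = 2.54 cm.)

Finished = 27 + 1.5 = 28.5 inches.
28.5 inches × 2.54 = 72.39 cm.
22/10 = 2.2 sts per cm; 72.39 × 2.2 = 159.26 sts.
Next multiple of 11 → 165.
10.5 inches = 26.67 cm; × 2.8 = 74.68 → 75 rows.

Cast on 165 stitches; work 75 rows.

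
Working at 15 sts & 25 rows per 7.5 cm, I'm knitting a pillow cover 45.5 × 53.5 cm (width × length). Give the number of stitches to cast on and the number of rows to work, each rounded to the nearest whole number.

Stitch gauge = 15/7.5 = 2 sts/cm; 45.5 × 2 = 91.00 → 91 sts.
Row gauge = 25/7.5 = 3.333 rows/cm; 53.5 × 3.333 = 178.33 → 178 rows.

Cast on 91 stitches and work 178 rows.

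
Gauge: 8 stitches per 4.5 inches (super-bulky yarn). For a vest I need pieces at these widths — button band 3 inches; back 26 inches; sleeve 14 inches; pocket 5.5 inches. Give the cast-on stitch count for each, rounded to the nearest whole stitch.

button band 5; back 46; sleeve 25; pocket 10.

Rate = 8/4.5 = 1.778 sts per in.
button band: 3 × 1.778 = 5.33 → 5.
back: 26 × 1.778 = 46.22 → 46.
sleeve: 14 × 1.778 = 24.89 → 25.
pocket: 5.5 × 1.778 = 9.78 → 10.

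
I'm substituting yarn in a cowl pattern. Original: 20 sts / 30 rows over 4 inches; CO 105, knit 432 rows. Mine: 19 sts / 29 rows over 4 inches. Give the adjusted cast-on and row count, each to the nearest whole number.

Stitches: 105 × 19/20 = 99.75 → 100.
Rows: 432 × 29/30 = 417.60 → 418.

Cast on 100 stitches; work 418 rows.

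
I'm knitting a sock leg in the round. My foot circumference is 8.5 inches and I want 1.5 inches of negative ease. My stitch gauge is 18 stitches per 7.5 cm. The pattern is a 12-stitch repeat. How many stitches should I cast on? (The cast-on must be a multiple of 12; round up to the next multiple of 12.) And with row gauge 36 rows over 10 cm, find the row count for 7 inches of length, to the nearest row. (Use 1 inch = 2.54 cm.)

Cast on 48 stitches; work 64 rows.

Finished = 8.5 − 1.5 = 7 inches.
7 inches × 2.54 = 17.78 cm.
18/7.5 = 2.4 sts per cm; 17.78 × 2.4 = 42.67 sts.
Next multiple of 12 → 48.
7 inches = 17.78 cm; × 3.6 = 64.01 → 64 rows.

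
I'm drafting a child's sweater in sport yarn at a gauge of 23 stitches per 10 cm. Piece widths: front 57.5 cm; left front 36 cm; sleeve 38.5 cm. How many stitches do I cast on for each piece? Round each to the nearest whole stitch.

Rate = 23/10 = 2.3 sts per cm.
front: 57.5 × 2.3 = 132.25 → 132.
left front: 36 × 2.3 = 82.80 → 83.
sleeve: 38.5 × 2.3 = 88.55 → 89.

front 132; left front 83; sleeve 89.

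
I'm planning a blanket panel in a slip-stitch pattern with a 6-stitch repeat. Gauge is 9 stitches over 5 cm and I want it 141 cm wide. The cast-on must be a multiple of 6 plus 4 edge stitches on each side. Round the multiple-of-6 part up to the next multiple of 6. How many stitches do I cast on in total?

254 stitches.

9 / 5 = 1.8 sts per cm.
141 × 1.8 = 253.80 sts.
Less 8 edge sts → 245.80 for the repeat.
Next multiple of 6: 246.
Add back 8 edge sts → 254.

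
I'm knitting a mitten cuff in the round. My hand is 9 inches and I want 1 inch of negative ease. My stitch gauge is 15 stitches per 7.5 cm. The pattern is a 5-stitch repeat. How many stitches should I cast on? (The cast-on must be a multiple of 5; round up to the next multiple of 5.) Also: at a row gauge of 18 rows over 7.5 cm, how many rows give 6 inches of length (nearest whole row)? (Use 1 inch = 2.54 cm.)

Finished = 9 − 1 = 8 inches.
8 inches × 2.54 = 20.32 cm.
15/7.5 = 2 sts per cm; 20.32 × 2 = 40.64 sts.
Next multiple of 5 → 45.
6 inches = 15.24 cm; × 2.4 = 36.58 → 37 rows.

Cast on 45 stitches; work 37 rows.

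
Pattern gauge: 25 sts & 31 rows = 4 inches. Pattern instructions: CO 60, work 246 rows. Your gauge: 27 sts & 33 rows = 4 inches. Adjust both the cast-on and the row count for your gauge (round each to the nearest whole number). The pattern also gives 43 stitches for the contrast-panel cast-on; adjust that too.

Cast on 65 stitches; work 262 rows; contrast-panel cast-on 46 stitches.

Stitches: 60 × 27/25 = 64.80 → 65.
Rows: 246 × 33/31 = 261.87 → 262.
contrast-panel cast-on: 43 × 27/25 = 46.44 → 46.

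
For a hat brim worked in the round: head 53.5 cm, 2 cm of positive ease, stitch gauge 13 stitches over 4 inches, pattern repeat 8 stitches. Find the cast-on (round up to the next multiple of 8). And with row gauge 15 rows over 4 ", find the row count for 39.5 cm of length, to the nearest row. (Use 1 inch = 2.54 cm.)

Cast on 72 stitches; work 58 rows.

Finished = 53.5 + 2 = 55.5 cm.
55.5 cm × 1/2.54 = 21.85 inches.
13/4 = 3.25 sts per in; 21.85 × 3.25 = 71.01 sts.
Next multiple of 8 → 72.
39.5 cm = 15.55 inches; × 3.75 = 58.32 → 58 rows.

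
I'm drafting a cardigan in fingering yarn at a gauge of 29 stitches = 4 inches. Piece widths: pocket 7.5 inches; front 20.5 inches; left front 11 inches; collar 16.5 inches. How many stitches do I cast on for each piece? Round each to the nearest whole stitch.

Rate = 29/4 = 7.25 sts per in.
pocket: 7.5 × 7.25 = 54.38 → 54.
front: 20.5 × 7.25 = 148.62 → 149.
left front: 11 × 7.25 = 79.75 → 80.
collar: 16.5 × 7.25 = 119.62 → 120.

pocket 54; front 149; left front 80; collar 120.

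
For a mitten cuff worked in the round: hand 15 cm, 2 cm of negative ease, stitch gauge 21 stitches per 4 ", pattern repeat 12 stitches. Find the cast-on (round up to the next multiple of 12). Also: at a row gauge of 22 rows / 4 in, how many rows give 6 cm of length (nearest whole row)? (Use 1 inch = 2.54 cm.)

Cast on 36 stitches; work 13 rows.

Finished = 15 − 2 = 13 cm.
13 cm × 1/2.54 = 5.12 inches.
21/4 = 5.25 sts per in; 5.12 × 5.25 = 26.87 sts.
Next multiple of 12 → 36.
6 cm = 2.36 inches; × 5.5 = 12.99 → 13 rows.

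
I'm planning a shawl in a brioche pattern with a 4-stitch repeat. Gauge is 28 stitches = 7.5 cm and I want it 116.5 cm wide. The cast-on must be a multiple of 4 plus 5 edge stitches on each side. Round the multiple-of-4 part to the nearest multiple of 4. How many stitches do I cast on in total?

CO 434 sts.

28 / 7.5 = 3.733 sts per cm.
116.5 × 3.733 = 434.93 sts.
Less 10 edge sts → 424.93 for the repeat.
Nearest multiple of 4: 424.
Add back 10 edge sts → 434.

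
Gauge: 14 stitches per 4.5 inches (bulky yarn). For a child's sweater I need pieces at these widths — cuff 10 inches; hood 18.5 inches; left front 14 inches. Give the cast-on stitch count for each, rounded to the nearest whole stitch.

cuff 31; hood 58; left front 44.

Rate = 14/4.5 = 3.111 sts per in.
cuff: 10 × 3.111 = 31.11 → 31.
hood: 18.5 × 3.111 = 57.56 → 58.
left front: 14 × 3.111 = 43.56 → 44.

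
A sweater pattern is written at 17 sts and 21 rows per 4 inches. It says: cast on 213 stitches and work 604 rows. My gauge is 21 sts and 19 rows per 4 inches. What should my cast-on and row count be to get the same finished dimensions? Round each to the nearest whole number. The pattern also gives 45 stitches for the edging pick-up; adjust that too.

Stitches: 213 × 21/17 = 263.12 → 263.
Rows: 604 × 19/21 = 546.48 → 546.
edging pick-up: 45 × 21/17 = 55.59 → 56.

Cast on 263 stitches; work 546 rows; edging pick-up 56 stitches.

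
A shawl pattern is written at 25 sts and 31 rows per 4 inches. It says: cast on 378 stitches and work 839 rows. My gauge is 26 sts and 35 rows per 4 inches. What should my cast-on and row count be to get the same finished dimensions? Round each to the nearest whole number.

Stitches: 378 × 26/25 = 393.12 → 393.
Rows: 839 × 35/31 = 947.26 → 947.

Cast on 393 stitches; work 947 rows.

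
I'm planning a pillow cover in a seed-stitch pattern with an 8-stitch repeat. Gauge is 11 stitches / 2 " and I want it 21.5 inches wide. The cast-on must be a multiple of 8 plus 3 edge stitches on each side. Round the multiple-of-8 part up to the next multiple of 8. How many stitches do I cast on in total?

11 / 2 = 5.5 sts per inch.
21.5 × 5.5 = 118.25 sts.
Less 6 edge sts → 112.25 for the repeat.
Next multiple of 8: 120.
Add back 6 edge sts → 126.

Cast on 126 stitches.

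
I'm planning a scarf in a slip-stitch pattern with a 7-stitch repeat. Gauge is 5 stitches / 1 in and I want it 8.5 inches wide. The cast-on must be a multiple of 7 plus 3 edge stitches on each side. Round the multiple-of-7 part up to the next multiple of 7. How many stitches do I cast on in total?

48 stitches.

5 / 1 = 5 sts per inch.
8.5 × 5 = 42.50 sts.
Less 6 edge sts → 36.50 for the repeat.
Next multiple of 7: 42.
Add back 6 edge sts → 48.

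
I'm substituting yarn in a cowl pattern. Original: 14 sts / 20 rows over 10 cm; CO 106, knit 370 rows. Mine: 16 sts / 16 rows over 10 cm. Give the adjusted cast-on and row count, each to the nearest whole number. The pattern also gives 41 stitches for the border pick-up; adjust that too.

Cast on 121 stitches; work 296 rows; border pick-up 47 stitches.

Stitches: 106 × 16/14 = 121.14 → 121.
Rows: 370 × 16/20 = 296.00 → 296.
border pick-up: 41 × 16/14 = 46.86 → 47.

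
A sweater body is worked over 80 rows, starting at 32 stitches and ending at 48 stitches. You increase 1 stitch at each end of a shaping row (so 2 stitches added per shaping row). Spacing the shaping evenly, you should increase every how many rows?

Stitches to add: |48 − 32| = 16.
Shaping rows needed: 16 / 2 = 8.
80 rows / 8 = every 10 rows.

Increase every 10th row.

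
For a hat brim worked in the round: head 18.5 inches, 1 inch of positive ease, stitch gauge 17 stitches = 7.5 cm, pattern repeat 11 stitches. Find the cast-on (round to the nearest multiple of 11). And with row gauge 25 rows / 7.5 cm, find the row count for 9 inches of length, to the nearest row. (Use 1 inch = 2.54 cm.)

Cast on 110 stitches; work 76 rows.

Finished = 18.5 + 1 = 19.5 inches.
19.5 inches × 2.54 = 49.53 cm.
17/7.5 = 2.267 sts per cm; 49.53 × 2.267 = 112.27 sts.
Nearest multiple of 11 → 110.
9 inches = 22.86 cm; × 3.333 = 76.20 → 76 rows.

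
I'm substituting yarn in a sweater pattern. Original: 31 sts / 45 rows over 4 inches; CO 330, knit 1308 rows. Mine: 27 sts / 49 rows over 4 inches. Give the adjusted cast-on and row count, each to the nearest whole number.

Stitches: 330 × 27/31 = 287.42 → 287.
Rows: 1308 × 49/45 = 1424.27 → 1424.

Cast on 287 stitches; work 1424 rows.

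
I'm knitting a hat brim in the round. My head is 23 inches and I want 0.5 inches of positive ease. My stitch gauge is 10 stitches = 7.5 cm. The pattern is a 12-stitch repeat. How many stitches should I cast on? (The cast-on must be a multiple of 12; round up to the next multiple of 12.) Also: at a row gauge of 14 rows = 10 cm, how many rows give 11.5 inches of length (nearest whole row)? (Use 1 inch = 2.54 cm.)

Cast on 84 stitches; work 41 rows.

Finished = 23 + 0.5 = 23.5 inches.
23.5 inches × 2.54 = 59.69 cm.
10/7.5 = 1.333 sts per cm; 59.69 × 1.333 = 79.59 sts.
Next multiple of 12 → 84.
11.5 inches = 29.21 cm; × 1.4 = 40.89 → 41 rows.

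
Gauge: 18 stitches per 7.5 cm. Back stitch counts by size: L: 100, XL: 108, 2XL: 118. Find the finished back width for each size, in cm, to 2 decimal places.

18/7.5 = 2.4 sts per cm.
L: 100 / 2.4 = 41.667 → 41.67 cm.
XL: 108 / 2.4 = 45.000 → 45.00 cm.
2XL: 118 / 2.4 = 49.167 → 49.17 cm.

L 41.67 cm; XL 45.00 cm; 2XL 49.17 cm.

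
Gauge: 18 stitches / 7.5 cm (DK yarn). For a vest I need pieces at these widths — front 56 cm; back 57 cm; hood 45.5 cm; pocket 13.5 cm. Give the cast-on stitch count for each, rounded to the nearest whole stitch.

front 134; back 137; hood 109; pocket 32.

Rate = 18/7.5 = 2.4 sts per cm.
front: 56 × 2.4 = 134.40 → 134.
back: 57 × 2.4 = 136.80 → 137.
hood: 45.5 × 2.4 = 109.20 → 109.
pocket: 13.5 × 2.4 = 32.40 → 32.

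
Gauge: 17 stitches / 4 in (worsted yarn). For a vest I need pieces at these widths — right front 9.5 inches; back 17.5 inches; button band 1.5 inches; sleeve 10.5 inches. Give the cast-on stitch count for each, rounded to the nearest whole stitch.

right front 40; back 74; button band 6; sleeve 45.

Rate = 17/4 = 4.25 sts per in.
right front: 9.5 × 4.25 = 40.38 → 40.
back: 17.5 × 4.25 = 74.38 → 74.
button band: 1.5 × 4.25 = 6.38 → 6.
sleeve: 10.5 × 4.25 = 44.62 → 45.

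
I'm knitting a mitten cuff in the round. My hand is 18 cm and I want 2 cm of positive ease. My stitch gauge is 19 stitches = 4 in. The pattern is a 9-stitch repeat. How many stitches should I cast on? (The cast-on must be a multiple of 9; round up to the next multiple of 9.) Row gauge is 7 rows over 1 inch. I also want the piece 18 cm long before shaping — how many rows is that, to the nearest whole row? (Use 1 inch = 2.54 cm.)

Finished = 18 + 2 = 20 cm.
20 cm × 1/2.54 = 7.87 inches.
19/4 = 4.75 sts per in; 7.87 × 4.75 = 37.40 sts.
Next multiple of 9 → 45.
18 cm = 7.09 inches; × 7 = 49.61 → 50 rows.

Cast on 45 stitches; work 50 rows.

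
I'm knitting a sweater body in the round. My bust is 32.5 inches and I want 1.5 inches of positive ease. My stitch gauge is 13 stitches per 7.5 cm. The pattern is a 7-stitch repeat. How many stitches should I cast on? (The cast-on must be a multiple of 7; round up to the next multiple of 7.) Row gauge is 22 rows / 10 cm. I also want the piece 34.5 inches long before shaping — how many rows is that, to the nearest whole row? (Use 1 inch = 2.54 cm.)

Cast on 154 stitches; work 193 rows.

Finished = 32.5 + 1.5 = 34 inches.
34 inches × 2.54 = 86.36 cm.
13/7.5 = 1.733 sts per cm; 86.36 × 1.733 = 149.69 sts.
Next multiple of 7 → 154.
34.5 inches = 87.63 cm; × 2.2 = 192.79 → 193 rows.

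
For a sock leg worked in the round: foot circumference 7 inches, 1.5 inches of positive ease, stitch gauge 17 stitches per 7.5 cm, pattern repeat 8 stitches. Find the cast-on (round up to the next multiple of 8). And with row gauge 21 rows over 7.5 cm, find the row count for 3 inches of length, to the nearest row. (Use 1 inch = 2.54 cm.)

Cast on 56 stitches; work 21 rows.

Finished = 7 + 1.5 = 8.5 inches.
8.5 inches × 2.54 = 21.59 cm.
17/7.5 = 2.267 sts per cm; 21.59 × 2.267 = 48.94 sts.
Next multiple of 8 → 56.
3 inches = 7.62 cm; × 2.8 = 21.34 → 21 rows.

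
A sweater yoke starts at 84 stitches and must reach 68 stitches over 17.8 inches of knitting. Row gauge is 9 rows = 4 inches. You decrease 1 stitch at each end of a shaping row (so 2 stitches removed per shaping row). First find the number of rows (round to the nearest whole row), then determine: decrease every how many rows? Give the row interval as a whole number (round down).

Decrease every 5th row.

Rows = 17.8 × 2.25 = 40.1 → 40 rows.
Stitches to remove: 16 → 8 shaping rows (at 2 st each).
40 / 8 = 5.00 → every 5 rows.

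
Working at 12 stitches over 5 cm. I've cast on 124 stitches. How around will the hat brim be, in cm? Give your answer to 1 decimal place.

12 stitches / 5 cm = 2.4 stitches per cm.
124 / 2.4 = 51.67 cm.

51.7 cm.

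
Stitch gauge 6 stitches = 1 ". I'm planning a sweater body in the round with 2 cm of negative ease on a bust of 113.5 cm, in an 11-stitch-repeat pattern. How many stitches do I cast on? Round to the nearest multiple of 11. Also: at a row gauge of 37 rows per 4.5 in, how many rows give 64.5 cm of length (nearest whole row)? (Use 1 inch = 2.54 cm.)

Finished = 113.5 − 2 = 111.5 cm.
111.5 cm × 1/2.54 = 43.90 inches.
6/1 = 6 sts per in; 43.90 × 6 = 263.39 sts.
Nearest multiple of 11 → 264.
64.5 cm = 25.39 inches; × 8.222 = 208.79 → 209 rows.

Cast on 264 stitches; work 209 rows.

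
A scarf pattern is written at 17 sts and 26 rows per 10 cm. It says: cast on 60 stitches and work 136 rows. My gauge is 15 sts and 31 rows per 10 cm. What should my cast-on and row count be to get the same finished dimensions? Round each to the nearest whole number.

Cast on 53 stitches; work 162 rows.

Stitches: 60 × 15/17 = 52.94 → 53.
Rows: 136 × 31/26 = 162.15 → 162.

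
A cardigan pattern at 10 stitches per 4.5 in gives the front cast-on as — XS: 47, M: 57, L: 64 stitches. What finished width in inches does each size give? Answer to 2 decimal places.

10/4.5 = 2.222 sts per in.
XS: 47 / 2.222 = 21.150 → 21.15 in.
M: 57 / 2.222 = 25.650 → 25.65 in.
L: 64 / 2.222 = 28.800 → 28.80 in.

XS 21.15 inches; M 25.65 inches; L 28.80 inches.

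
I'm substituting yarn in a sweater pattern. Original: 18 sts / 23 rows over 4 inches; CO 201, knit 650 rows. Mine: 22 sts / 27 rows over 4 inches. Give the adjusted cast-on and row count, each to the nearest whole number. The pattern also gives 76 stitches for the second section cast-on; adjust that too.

Cast on 246 stitches; work 763 rows; second section cast-on 93 stitches.

Stitches: 201 × 22/18 = 245.67 → 246.
Rows: 650 × 27/23 = 763.04 → 763.
second section cast-on: 76 × 22/18 = 92.89 → 93.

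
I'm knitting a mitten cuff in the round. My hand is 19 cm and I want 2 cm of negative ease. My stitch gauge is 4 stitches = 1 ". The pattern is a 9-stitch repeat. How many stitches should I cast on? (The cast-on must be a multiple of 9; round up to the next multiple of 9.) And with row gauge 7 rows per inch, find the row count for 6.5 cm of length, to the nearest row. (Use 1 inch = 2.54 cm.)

Finished = 19 − 2 = 17 cm.
17 cm × 1/2.54 = 6.69 inches.
4/1 = 4 sts per in; 6.69 × 4 = 26.77 sts.
Next multiple of 9 → 27.
6.5 cm = 2.56 inches; × 7 = 17.91 → 18 rows.

Cast on 27 stitches; work 18 rows.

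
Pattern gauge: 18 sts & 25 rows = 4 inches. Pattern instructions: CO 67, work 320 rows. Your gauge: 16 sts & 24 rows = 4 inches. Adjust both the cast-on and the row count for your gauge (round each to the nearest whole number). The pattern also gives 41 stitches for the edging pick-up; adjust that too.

Cast on 60 stitches; work 307 rows; edging pick-up 36 stitches.

Stitches: 67 × 16/18 = 59.56 → 60.
Rows: 320 × 24/25 = 307.20 → 307.
edging pick-up: 41 × 16/18 = 36.44 → 36.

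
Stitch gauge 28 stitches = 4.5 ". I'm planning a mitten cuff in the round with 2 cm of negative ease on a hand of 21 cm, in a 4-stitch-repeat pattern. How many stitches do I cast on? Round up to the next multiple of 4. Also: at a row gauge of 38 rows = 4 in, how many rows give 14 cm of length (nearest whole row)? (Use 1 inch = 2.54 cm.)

Cast on 48 stitches; work 52 rows.

Finished = 21 − 2 = 19 cm.
19 cm × 1/2.54 = 7.48 inches.
28/4.5 = 6.222 sts per in; 7.48 × 6.222 = 46.54 sts.
Next multiple of 4 → 48.
14 cm = 5.51 inches; × 9.5 = 52.36 → 52 rows.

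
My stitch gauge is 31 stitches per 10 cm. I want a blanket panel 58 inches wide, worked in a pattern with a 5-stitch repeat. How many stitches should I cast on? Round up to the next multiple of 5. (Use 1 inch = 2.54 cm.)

Cast on 460 stitches.

58 in = 58 × 2.54 = 147.32 cm.
31 / 10 = 3.1 sts/cm.
147.32 × 3.1 = 456.69 sts.
→ 460.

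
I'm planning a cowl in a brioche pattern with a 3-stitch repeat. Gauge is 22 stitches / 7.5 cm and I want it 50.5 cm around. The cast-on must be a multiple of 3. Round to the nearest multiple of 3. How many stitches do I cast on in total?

CO 147 sts.

22 / 7.5 = 2.933 sts per cm.
50.5 × 2.933 = 148.13 sts.
Nearest multiple of 3: 147.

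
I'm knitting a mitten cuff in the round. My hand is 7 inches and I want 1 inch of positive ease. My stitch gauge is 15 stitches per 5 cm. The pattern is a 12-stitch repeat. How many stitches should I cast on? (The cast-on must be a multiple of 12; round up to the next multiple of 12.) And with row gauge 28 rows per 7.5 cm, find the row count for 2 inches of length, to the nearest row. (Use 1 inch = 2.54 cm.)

Cast on 72 stitches; work 19 rows.

Finished = 7 + 1 = 8 inches.
8 inches × 2.54 = 20.32 cm.
15/5 = 3 sts per cm; 20.32 × 3 = 60.96 sts.
Next multiple of 12 → 72.
2 inches = 5.08 cm; × 3.733 = 18.97 → 19 rows.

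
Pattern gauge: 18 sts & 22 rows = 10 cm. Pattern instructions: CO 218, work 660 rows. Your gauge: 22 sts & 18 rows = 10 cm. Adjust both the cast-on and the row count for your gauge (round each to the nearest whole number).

Cast on 266 stitches; work 540 rows.

Stitches: 218 × 22/18 = 266.44 → 266.
Rows: 660 × 18/22 = 540.00 → 540.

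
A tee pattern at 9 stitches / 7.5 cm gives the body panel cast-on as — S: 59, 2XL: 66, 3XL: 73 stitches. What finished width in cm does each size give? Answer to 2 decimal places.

S 49.17 cm; 2XL 55.00 cm; 3XL 60.83 cm.

9/7.5 = 1.2 sts per cm.
S: 59 / 1.2 = 49.167 → 49.17 cm.
2XL: 66 / 1.2 = 55.000 → 55.00 cm.
3XL: 73 / 1.2 = 60.833 → 60.83 cm.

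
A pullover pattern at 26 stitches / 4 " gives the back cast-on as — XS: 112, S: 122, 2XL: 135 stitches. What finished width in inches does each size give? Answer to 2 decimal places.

26/4 = 6.5 sts per in.
XS: 112 / 6.5 = 17.231 → 17.23 in.
S: 122 / 6.5 = 18.769 → 18.77 in.
2XL: 135 / 6.5 = 20.769 → 20.77 in.

XS 17.23 inches; S 18.77 inches; 2XL 20.77 inches.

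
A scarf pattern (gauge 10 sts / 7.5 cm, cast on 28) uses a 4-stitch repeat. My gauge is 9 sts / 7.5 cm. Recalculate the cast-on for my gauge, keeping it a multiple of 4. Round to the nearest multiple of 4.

28 × 9 / 10 = 25.20.
Nearest multiple of 4: 24.

CO 24 sts.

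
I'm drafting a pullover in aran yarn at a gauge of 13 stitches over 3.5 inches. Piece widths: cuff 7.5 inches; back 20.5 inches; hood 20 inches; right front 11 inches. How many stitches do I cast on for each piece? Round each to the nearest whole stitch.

cuff 28; back 76; hood 74; right front 41.

Rate = 13/3.5 = 3.714 sts per in.
cuff: 7.5 × 3.714 = 27.86 → 28.
back: 20.5 × 3.714 = 76.14 → 76.
hood: 20 × 3.714 = 74.29 → 74.
right front: 11 × 3.714 = 40.86 → 41.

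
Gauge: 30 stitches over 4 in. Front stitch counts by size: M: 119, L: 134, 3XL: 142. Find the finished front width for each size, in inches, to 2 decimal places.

30/4 = 7.5 sts per in.
M: 119 / 7.5 = 15.867 → 15.87 in.
L: 134 / 7.5 = 17.867 → 17.87 in.
3XL: 142 / 7.5 = 18.933 → 18.93 in.

M 15.87 inches; L 17.87 inches; 3XL 18.93 inches.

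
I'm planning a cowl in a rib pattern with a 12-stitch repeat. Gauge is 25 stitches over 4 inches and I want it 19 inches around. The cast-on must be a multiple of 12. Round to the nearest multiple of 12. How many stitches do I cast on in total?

25 / 4 = 6.25 sts per inch.
19 × 6.25 = 118.75 sts.
Nearest multiple of 12: 120.

CO 120 sts.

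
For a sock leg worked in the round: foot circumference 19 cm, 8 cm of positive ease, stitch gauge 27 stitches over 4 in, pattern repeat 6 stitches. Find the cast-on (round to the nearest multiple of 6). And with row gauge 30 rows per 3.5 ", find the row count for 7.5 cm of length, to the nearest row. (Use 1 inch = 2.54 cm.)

Cast on 72 stitches; work 25 rows.

Finished = 19 + 8 = 27 cm.
27 cm × 1/2.54 = 10.63 inches.
27/4 = 6.75 sts per in; 10.63 × 6.75 = 71.75 sts.
Nearest multiple of 6 → 72.
7.5 cm = 2.95 inches; × 8.571 = 25.31 → 25 rows.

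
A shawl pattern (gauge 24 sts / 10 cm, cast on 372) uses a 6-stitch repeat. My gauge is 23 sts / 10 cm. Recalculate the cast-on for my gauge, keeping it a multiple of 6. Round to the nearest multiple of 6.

Cast on 354 stitches.

372 × 23 / 24 = 356.50.
Nearest multiple of 6: 354.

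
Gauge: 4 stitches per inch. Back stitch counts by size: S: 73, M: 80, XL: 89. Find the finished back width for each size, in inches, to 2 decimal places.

4/1 = 4 sts per in.
S: 73 / 4 = 18.250 → 18.25 in.
M: 80 / 4 = 20.000 → 20.00 in.
XL: 89 / 4 = 22.250 → 22.25 in.

S 18.25 inches; M 20.00 inches; XL 22.25 inches.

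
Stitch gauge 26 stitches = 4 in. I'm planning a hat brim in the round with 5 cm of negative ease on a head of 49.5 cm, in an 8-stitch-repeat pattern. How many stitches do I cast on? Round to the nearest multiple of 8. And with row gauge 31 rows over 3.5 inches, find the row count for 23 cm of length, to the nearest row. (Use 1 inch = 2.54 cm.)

Cast on 112 stitches; work 80 rows.

Finished = 49.5 − 5 = 44.5 cm.
44.5 cm × 1/2.54 = 17.52 inches.
26/4 = 6.5 sts per in; 17.52 × 6.5 = 113.88 sts.
Nearest multiple of 8 → 112.
23 cm = 9.06 inches; × 8.857 = 80.20 → 80 rows.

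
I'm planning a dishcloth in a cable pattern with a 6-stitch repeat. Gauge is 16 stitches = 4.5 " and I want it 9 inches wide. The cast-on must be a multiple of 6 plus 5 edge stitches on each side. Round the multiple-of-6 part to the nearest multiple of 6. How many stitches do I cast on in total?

34 stitches.

16 / 4.5 = 3.556 sts per inch.
9 × 3.556 = 32.00 sts.
Less 10 edge sts → 22.00 for the repeat.
Nearest multiple of 6: 24.
Add back 10 edge sts → 34.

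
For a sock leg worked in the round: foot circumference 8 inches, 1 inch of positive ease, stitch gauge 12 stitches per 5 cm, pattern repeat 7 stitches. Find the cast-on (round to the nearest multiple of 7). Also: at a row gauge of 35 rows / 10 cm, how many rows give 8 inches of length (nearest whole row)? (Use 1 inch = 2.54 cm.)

Cast on 56 stitches; work 71 rows.

Finished = 8 + 1 = 9 inches.
9 inches × 2.54 = 22.86 cm.
12/5 = 2.4 sts per cm; 22.86 × 2.4 = 54.86 sts.
Nearest multiple of 7 → 56.
8 inches = 20.32 cm; × 3.5 = 71.12 → 71 rows.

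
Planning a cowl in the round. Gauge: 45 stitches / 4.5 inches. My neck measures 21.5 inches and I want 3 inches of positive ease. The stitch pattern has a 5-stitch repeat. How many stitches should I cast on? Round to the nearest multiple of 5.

CO 245 sts.

Finished = 21.5 + 3 = 24.5 inches.
45 / 4.5 = 10 sts/in.
24.5 × 10 = 245.00 sts.
Nearest multiple of 5: 245.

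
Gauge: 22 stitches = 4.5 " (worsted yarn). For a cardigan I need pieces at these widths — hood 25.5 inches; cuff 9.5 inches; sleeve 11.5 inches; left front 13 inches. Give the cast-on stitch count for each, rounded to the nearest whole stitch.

hood 125; cuff 46; sleeve 56; left front 64.

Rate = 22/4.5 = 4.889 sts per in.
hood: 25.5 × 4.889 = 124.67 → 125.
cuff: 9.5 × 4.889 = 46.44 → 46.
sleeve: 11.5 × 4.889 = 56.22 → 56.
left front: 13 × 4.889 = 63.56 → 64.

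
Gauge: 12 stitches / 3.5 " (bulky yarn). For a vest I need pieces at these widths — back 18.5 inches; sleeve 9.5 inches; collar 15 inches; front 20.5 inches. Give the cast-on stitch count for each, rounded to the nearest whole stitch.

back 63; sleeve 33; collar 51; front 70.

Rate = 12/3.5 = 3.429 sts per in.
back: 18.5 × 3.429 = 63.43 → 63.
sleeve: 9.5 × 3.429 = 32.57 → 33.
collar: 15 × 3.429 = 51.43 → 51.
front: 20.5 × 3.429 = 70.29 → 70.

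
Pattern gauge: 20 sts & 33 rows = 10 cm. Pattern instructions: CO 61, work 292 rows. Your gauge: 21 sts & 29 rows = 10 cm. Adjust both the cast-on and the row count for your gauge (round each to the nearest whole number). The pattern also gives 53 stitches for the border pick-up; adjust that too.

Stitches: 61 × 21/20 = 64.05 → 64.
Rows: 292 × 29/33 = 256.61 → 257.
border pick-up: 53 × 21/20 = 55.65 → 56.

Cast on 64 stitches; work 257 rows; border pick-up 56 stitches.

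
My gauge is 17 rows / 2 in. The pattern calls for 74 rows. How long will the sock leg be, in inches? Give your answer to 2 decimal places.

17 rows / 2 inch = 8.5 rows per inch.
74 / 8.5 = 8.706 inches.

8.71 inches.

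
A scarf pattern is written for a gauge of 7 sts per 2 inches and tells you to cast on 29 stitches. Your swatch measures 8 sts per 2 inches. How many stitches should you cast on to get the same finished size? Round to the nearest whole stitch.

CO 33 sts.

Scale factor = 8 / 7 = 1.143.
29 × 8 / 7 = 33.14 sts.
→ 33 sts.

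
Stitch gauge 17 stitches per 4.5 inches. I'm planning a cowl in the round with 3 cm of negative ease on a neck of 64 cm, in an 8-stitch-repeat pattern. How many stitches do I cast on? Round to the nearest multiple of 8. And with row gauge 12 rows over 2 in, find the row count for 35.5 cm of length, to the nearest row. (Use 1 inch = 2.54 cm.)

Cast on 88 stitches; work 84 rows.

Finished = 64 − 3 = 61 cm.
61 cm × 1/2.54 = 24.02 inches.
17/4.5 = 3.778 sts per in; 24.02 × 3.778 = 90.73 sts.
Nearest multiple of 8 → 88.
35.5 cm = 13.98 inches; × 6 = 83.86 → 84 rows.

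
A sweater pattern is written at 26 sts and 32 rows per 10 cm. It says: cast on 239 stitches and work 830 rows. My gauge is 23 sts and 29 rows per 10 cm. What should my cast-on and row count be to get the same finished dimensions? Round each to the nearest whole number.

Stitches: 239 × 23/26 = 211.42 → 211.
Rows: 830 × 29/32 = 752.19 → 752.

Cast on 211 stitches; work 752 rows.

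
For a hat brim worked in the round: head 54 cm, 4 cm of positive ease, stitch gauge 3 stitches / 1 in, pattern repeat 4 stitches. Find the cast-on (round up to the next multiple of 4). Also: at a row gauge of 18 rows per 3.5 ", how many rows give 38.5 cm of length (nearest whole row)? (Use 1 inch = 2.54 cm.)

Cast on 72 stitches; work 78 rows.

Finished = 54 + 4 = 58 cm.
58 cm × 1/2.54 = 22.83 inches.
3/1 = 3 sts per in; 22.83 × 3 = 68.50 sts.
Next multiple of 4 → 72.
38.5 cm = 15.16 inches; × 5.143 = 77.95 → 78 rows.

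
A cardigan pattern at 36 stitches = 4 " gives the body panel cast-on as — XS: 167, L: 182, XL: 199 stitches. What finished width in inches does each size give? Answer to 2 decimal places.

36/4 = 9 sts per in.
XS: 167 / 9 = 18.556 → 18.56 in.
L: 182 / 9 = 20.222 → 20.22 in.
XL: 199 / 9 = 22.111 → 22.11 in.

XS 18.56 inches; L 20.22 inches; XL 22.11 inches.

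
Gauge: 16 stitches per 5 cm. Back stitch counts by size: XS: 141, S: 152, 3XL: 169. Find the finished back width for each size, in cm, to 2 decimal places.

16/5 = 3.2 sts per cm.
XS: 141 / 3.2 = 44.062 → 44.06 cm.
S: 152 / 3.2 = 47.500 → 47.50 cm.
3XL: 169 / 3.2 = 52.812 → 52.81 cm.

XS 44.06 cm; S 47.50 cm; 3XL 52.81 cm.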